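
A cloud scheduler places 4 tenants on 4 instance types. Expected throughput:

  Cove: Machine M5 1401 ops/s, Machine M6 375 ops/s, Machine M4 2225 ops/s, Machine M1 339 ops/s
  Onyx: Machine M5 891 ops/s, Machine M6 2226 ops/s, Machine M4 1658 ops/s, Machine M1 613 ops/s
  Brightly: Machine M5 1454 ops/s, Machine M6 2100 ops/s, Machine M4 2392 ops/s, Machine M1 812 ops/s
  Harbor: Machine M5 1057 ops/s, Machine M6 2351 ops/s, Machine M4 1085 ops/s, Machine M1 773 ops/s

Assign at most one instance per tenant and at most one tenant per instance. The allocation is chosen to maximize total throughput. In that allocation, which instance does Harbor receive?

Optimal: Cove→Machine M5 (1401 ops/s), Onyx→Machine M6 (2226 ops/s), Brightly→Machine M4 (2392 ops/s), Harbor→Machine M1 (773 ops/s) — total 1401+2226+2392+773 = 6792 ops/s.
Swapping Cove↔Harbor (Cove→Machine M1 339 ops/s, Harbor→Machine M5 1057 ops/s) loses 778.
Harbor's own top instance is Machine M6 (2351 ops/s), but forcing Harbor→Machine M6 and reassigning the rest optimally gives only 6757 ops/s — worse by 35.

Harbor receives Machine M1.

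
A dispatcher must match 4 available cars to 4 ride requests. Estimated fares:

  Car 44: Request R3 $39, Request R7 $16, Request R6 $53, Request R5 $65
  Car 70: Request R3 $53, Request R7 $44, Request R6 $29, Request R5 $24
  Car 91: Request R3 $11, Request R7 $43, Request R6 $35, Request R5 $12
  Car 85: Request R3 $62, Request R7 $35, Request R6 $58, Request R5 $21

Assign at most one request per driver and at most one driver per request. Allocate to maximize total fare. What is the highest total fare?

This is a one-to-one assignment (maximum-weight bipartite matching).
Optimal: Car 44→Request R5 ($65), Car 70→Request R3 ($53), Car 91→Request R7 ($43), Car 85→Request R6 ($58) — total 65+53+43+58 = $219.
Column-greedy (each request in turn goes to its best remaining driver) gives $171, worse by 48.

Max total: $219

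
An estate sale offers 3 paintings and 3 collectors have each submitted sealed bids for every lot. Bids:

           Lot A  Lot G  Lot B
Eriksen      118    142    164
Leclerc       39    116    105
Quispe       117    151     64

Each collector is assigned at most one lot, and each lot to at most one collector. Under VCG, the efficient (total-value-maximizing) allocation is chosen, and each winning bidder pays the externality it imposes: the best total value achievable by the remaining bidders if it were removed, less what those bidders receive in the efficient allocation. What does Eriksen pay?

Efficient allocation: Eriksen→Lot B ($164), Leclerc→Lot G ($116), Quispe→Lot A ($117); total welfare W = $397.
Eriksen receives Lot B at value $164, so the others get W − 164 = $233.
Without Eriksen: best allocation of the remaining 2 bidders over all 3 lots is Leclerc→Lot B ($105), Quispe→Lot G ($151), total $256.
VCG payment = (others' best without Eriksen) − (others' welfare with Eriksen) = 256 − 233 = $23.

Eriksen pays $23.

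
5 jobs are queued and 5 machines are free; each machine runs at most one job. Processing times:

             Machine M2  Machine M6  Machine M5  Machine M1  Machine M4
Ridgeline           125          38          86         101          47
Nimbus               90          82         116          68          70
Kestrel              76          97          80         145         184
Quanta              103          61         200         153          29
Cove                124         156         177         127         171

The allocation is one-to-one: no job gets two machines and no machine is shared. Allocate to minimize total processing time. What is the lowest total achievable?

Optimal: Ridgeline→Machine M6 (38 min), Nimbus→Machine M1 (68 min), Kestrel→Machine M5 (80 min), Quanta→Machine M4 (29 min), Cove→Machine M2 (124 min) — total 38+68+80+29+124 = 339 min.
No other one-to-one assignment undercuts 339 min.

Min total: 339 min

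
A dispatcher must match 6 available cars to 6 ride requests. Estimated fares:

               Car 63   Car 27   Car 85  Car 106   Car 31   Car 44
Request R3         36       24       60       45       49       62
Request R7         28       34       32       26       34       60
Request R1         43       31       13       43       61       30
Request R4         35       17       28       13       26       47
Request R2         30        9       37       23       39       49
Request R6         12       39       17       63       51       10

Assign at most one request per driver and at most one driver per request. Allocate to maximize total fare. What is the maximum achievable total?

Optimal: Car 63→Request R4 ($35), Car 27→Request R7 ($34), Car 85→Request R3 ($60), Car 106→Request R6 ($63), Car 31→Request R1 ($61), Car 44→Request R2 ($49) — total 35+34+60+63+61+49 = $302.
Row-greedy (each driver in turn takes its best remaining request) gives $254, worse by 48.

Max total: $302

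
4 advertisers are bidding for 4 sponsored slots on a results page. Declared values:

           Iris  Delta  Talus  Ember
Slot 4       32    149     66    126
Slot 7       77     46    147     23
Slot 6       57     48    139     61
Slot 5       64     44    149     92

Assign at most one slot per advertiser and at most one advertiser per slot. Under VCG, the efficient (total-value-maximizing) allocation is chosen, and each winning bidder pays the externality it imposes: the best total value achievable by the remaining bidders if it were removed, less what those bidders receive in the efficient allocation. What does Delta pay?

Delta pays $44.

Efficient allocation: Iris→Slot 7 ($77), Delta→Slot 4 ($149), Talus→Slot 6 ($139), Ember→Slot 5 ($92); total welfare W = $457.
Delta receives Slot 4 at value $149, so the others get W − 149 = $308.
Without Delta: best allocation of the remaining 3 bidders over all 4 slots is Iris→Slot 7 ($77), Talus→Slot 5 ($149), Ember→Slot 4 ($126), total $352.
VCG payment = (others' best without Delta) − (others' welfare with Delta) = 352 − 308 = $44.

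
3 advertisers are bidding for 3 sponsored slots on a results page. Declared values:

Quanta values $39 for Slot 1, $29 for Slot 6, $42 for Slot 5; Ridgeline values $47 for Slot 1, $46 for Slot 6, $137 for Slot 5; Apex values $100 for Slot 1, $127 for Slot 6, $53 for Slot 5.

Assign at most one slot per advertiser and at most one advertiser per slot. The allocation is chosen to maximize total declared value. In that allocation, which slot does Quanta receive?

Optimal: Quanta→Slot 1 ($39), Ridgeline→Slot 5 ($137), Apex→Slot 6 ($127) — total 39+137+127 = $303.
Row-greedy (each advertiser in turn takes its best remaining slot) gives $216, worse by 87.
Next-best assignment: Quanta→Slot 6, Ridgeline→Slot 5, Apex→Slot 1 = $266.
Every other assignment is strictly worse.
Quanta's own top slot is Slot 5 ($42), but forcing Quanta→Slot 5 and reassigning the rest optimally gives only $216 — worse by 87.

Quanta receives Slot 1.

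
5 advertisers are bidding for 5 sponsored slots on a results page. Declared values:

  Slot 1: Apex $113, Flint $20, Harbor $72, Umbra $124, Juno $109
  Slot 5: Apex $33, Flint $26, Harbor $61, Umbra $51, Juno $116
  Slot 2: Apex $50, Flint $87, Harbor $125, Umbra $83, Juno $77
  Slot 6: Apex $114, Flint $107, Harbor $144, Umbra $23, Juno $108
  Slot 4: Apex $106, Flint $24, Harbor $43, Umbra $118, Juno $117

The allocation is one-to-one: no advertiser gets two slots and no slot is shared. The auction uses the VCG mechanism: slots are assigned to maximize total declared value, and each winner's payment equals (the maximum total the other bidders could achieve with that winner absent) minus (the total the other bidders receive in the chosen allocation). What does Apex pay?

Efficient allocation: Apex→Slot 1 ($113), Flint→Slot 6 ($107), Harbor→Slot 2 ($125), Umbra→Slot 4 ($118), Juno→Slot 5 ($116); total welfare W = $579.
Apex receives Slot 1 at value $113, so the others get W − 113 = $466.
Without Apex: best allocation of the remaining 4 bidders over all 5 slots is Flint→Slot 6 ($107), Harbor→Slot 2 ($125), Umbra→Slot 1 ($124), Juno→Slot 4 ($117), total $473.
VCG payment = (others' best without Apex) − (others' welfare with Apex) = 473 − 466 = $7.

Apex pays $7.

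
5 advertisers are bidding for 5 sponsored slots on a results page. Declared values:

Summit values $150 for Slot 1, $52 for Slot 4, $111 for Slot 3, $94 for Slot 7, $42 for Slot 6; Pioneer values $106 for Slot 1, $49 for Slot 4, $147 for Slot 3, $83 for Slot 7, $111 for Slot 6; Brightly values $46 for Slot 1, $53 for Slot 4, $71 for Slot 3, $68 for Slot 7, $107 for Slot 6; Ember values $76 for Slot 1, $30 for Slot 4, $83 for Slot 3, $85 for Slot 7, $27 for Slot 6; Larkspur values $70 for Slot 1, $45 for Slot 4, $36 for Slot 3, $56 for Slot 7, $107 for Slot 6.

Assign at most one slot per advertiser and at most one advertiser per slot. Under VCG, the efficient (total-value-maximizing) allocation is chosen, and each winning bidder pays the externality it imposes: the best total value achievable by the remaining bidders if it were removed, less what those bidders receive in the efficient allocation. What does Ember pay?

Efficient allocation: Summit→Slot 1 ($150), Pioneer→Slot 3 ($147), Brightly→Slot 4 ($53), Ember→Slot 7 ($85), Larkspur→Slot 6 ($107); total welfare W = $542.
Ember receives Slot 7 at value $85, so the others get W − 85 = $457.
Without Ember: best allocation of the remaining 4 bidders over all 5 slots is Summit→Slot 1 ($150), Pioneer→Slot 3 ($147), Brightly→Slot 7 ($68), Larkspur→Slot 6 ($107), total $472.
VCG payment = (others' best without Ember) − (others' welfare with Ember) = 472 − 457 = $15.

Ember pays $15.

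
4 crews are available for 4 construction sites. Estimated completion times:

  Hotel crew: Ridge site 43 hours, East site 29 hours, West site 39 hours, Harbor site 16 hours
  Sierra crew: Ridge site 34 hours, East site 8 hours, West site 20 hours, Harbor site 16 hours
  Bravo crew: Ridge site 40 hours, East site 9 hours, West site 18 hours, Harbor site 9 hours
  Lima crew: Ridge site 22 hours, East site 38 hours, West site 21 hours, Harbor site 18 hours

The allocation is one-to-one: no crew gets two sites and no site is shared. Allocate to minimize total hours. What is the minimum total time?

Min total: 64 hours

This is a one-to-one assignment (minimum-cost bipartite matching).
Optimal: Hotel crew→Harbor site (16 hours), Sierra crew→East site (8 hours), Bravo crew→West site (18 hours), Lima crew→Ridge site (22 hours) — total 16+8+18+22 = 64 hours.
Min-entry greedy (repeatedly take the single cheapest remaining cell) gives 81 hours, worse by 17.
Next-best assignment: Hotel crew→Harbor site, Sierra crew→West site, Bravo crew→East site, Lima crew→Ridge site = 67 hours.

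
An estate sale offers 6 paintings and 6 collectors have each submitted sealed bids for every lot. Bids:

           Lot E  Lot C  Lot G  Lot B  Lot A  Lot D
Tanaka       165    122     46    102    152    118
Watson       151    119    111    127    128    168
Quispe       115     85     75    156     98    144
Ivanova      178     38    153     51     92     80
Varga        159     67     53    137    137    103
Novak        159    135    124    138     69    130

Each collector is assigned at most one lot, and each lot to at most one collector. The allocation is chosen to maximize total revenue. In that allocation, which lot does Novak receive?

Novak receives Lot C.

This is a one-to-one assignment (maximum-weight bipartite matching).
Optimal: Tanaka→Lot A ($152), Watson→Lot D ($168), Quispe→Lot B ($156), Ivanova→Lot G ($153), Varga→Lot E ($159), Novak→Lot C ($135) — total 152+168+156+153+159+135 = $923.
Row-greedy (each collector in turn takes its best remaining lot) gives $914, worse by 9.
Novak's own top lot is Lot E ($159), but forcing Novak→Lot E and reassigning the rest optimally gives only $895 — worse by 28.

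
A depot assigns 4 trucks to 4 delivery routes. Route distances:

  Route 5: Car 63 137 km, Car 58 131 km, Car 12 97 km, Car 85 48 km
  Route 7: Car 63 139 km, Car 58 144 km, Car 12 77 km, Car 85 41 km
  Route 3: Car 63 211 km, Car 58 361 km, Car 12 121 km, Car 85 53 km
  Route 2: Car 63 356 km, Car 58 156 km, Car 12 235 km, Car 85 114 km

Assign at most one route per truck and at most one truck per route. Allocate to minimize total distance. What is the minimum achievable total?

Minimum total: 423 km

Optimal: Car 63→Route 5 (137 km), Car 58→Route 2 (156 km), Car 12→Route 7 (77 km), Car 85→Route 3 (53 km) — total 137+156+77+53 = 423 km.
Min-entry greedy (repeatedly take the single cheapest remaining cell) gives 505 km, worse by 82.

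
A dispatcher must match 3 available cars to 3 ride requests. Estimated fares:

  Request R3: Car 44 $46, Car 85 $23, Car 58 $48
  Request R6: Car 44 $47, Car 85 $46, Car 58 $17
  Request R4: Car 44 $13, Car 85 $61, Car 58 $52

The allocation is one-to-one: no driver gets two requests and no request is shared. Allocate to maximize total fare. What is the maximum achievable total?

Optimal: Car 44→Request R6 ($47), Car 85→Request R4 ($61), Car 58→Request R3 ($48) — total 47+61+48 = $156.
Next-best assignment: Car 44→Request R3, Car 85→Request R6, Car 58→Request R4 = $144.
Swapping Car 44↔Car 85 (Car 44→Request R4 $13, Car 85→Request R6 $46) loses 49.
Checked against all permutations: $156 is optimal.

Max total: $156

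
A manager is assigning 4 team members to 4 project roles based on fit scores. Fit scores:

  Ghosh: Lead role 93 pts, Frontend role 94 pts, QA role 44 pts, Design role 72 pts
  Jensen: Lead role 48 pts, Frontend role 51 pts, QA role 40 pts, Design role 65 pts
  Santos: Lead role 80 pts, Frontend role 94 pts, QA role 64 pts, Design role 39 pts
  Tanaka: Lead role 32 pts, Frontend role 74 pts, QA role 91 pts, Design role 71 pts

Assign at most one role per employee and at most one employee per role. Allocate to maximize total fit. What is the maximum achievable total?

Max total: 343 pts

Optimal: Ghosh→Lead role (93 pts), Jensen→Design role (65 pts), Santos→Frontend role (94 pts), Tanaka→QA role (91 pts) — total 93+65+94+91 = 343 pts.
Row-greedy (each employee in turn takes its best remaining role) gives 330 pts, worse by 13.
Swapping Jensen↔Ghosh (Jensen→Lead role 48 pts, Ghosh→Design role 72 pts) loses 38.
No other one-to-one assignment exceeds 343 pts.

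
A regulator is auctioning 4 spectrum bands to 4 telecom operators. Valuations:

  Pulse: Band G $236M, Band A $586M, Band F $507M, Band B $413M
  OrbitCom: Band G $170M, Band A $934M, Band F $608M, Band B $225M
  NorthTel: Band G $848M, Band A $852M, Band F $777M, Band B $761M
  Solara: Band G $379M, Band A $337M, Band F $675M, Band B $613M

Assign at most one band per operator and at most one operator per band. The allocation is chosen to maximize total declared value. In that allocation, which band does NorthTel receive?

Optimal: Pulse→Band F ($507M), OrbitCom→Band A ($934M), NorthTel→Band G ($848M), Solara→Band B ($613M) — total 507+934+848+613 = $2902M.
Row-greedy (each operator in turn takes its best remaining band) gives $2655M, worse by 247.
Next-best assignment: Pulse→Band B, OrbitCom→Band A, NorthTel→Band G, Solara→Band F = $2870M.
NorthTel's own top band is Band A ($852M), but forcing NorthTel→Band A and reassigning the rest optimally gives only $2309M — worse by 593.

NorthTel receives Band G.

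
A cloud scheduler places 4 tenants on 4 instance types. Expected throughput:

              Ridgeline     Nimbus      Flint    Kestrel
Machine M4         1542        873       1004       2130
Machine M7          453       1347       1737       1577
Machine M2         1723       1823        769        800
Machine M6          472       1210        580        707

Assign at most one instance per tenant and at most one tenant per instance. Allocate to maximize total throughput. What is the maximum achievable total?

This is a one-to-one assignment (maximum-weight bipartite matching).
Optimal: Ridgeline→Machine M2 (1723 ops/s), Nimbus→Machine M6 (1210 ops/s), Flint→Machine M7 (1737 ops/s), Kestrel→Machine M4 (2130 ops/s) — total 1723+1210+1737+2130 = 6800 ops/s.
Max-entry greedy (repeatedly take the single best remaining cell) gives 6162 ops/s, worse by 638.
Every other assignment is strictly worse.

Max total: 6800 ops/s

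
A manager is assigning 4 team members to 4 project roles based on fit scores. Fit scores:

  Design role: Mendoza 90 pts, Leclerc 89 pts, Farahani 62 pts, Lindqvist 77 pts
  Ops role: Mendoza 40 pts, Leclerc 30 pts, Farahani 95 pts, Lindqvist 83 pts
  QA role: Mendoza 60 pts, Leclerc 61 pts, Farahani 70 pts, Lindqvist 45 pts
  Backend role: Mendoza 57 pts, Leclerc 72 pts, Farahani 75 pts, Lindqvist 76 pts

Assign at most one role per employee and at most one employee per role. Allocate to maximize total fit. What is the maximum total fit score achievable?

Optimal: Mendoza→Design role (90 pts), Leclerc→QA role (61 pts), Farahani→Ops role (95 pts), Lindqvist→Backend role (76 pts) — total 90+61+95+76 = 322 pts.
Row-greedy (each employee in turn takes its best remaining role) gives 302 pts, worse by 20.
Next-best assignment: Mendoza→QA role, Leclerc→Design role, Farahani→Ops role, Lindqvist→Backend role = 320 pts.
Checked against all permutations: 322 pts is optimal.

Max total: 322 pts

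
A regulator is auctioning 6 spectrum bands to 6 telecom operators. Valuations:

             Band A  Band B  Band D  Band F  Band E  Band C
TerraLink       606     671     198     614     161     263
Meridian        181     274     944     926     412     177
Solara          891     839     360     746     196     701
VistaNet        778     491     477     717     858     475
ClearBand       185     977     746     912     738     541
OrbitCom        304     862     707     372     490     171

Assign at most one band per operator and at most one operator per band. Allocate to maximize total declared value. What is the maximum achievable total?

Max total: $4883M

Optimal: TerraLink→Band A ($606M), Meridian→Band D ($944M), Solara→Band C ($701M), VistaNet→Band E ($858M), ClearBand→Band F ($912M), OrbitCom→Band B ($862M) — total 606+944+701+858+912+862 = $4883M.
Column-greedy (each band in turn goes to its best remaining operator) gives $4282M, worse by 601.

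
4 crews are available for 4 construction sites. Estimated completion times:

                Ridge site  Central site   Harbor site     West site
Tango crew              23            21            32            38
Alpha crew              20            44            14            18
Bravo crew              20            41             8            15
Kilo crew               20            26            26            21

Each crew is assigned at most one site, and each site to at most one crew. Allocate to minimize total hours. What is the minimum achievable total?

Optimal: Tango crew→Central site (21 hours), Alpha crew→West site (18 hours), Bravo crew→Harbor site (8 hours), Kilo crew→Ridge site (20 hours) — total 21+18+8+20 = 67 hours.
Column-greedy (each site in turn goes to its cheapest remaining crew) gives 70 hours, worse by 3.
No other one-to-one assignment undercuts 67 hours.

Minimum total: 67 hours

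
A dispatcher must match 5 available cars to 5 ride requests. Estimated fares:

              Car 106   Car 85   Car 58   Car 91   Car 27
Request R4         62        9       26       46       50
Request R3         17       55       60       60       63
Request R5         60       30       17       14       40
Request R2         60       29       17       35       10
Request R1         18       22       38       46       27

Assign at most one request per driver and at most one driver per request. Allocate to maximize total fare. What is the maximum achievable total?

Optimal: Car 106→Request R2 ($60), Car 85→Request R5 ($30), Car 58→Request R3 ($60), Car 91→Request R1 ($46), Car 27→Request R4 ($50) — total 60+30+60+46+50 = $246.
Column-greedy (each request in turn goes to its best remaining driver) gives $228, worse by 18.
Next-best assignment: Car 106→Request R5, Car 85→Request R2, Car 58→Request R3, Car 91→Request R1, Car 27→Request R4 = $245.
Every other assignment is strictly worse.

Max total: $246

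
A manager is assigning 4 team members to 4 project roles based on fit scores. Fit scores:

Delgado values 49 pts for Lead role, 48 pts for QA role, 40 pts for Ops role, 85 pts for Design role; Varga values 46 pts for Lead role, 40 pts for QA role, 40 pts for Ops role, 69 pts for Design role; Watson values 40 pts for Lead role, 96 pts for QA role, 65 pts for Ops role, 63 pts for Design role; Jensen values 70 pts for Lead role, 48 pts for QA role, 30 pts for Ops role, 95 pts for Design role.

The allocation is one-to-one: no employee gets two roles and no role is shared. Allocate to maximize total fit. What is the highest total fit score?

Treat this as an assignment problem: match each employee to one role.
Optimal: Delgado→Design role (85 pts), Varga→Ops role (40 pts), Watson→QA role (96 pts), Jensen→Lead role (70 pts) — total 85+40+96+70 = 291 pts.
Column-greedy (each role in turn goes to its best remaining employee) gives 275 pts, worse by 16.
Next-best assignment: Delgado→Lead role, Varga→Ops role, Watson→QA role, Jensen→Design role = 280 pts.
Swapping Watson↔Delgado (Watson→Design role 63 pts, Delgado→QA role 48 pts) loses 70.

Max total: 291 pts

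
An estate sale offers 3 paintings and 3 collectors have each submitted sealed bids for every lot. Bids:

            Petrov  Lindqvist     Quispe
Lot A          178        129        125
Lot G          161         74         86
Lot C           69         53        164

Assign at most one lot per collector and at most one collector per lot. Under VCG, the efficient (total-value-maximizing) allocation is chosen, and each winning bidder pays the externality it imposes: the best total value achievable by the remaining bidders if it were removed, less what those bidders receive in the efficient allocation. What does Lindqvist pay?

Lindqvist pays $17.

Efficient allocation: Petrov→Lot G ($161), Lindqvist→Lot A ($129), Quispe→Lot C ($164); total welfare W = $454.
Lindqvist receives Lot A at value $129, so the others get W − 129 = $325.
Without Lindqvist: best allocation of the remaining 2 bidders over all 3 lots is Petrov→Lot A ($178), Quispe→Lot C ($164), total $342.
VCG payment = (others' best without Lindqvist) − (others' welfare with Lindqvist) = 342 − 325 = $17.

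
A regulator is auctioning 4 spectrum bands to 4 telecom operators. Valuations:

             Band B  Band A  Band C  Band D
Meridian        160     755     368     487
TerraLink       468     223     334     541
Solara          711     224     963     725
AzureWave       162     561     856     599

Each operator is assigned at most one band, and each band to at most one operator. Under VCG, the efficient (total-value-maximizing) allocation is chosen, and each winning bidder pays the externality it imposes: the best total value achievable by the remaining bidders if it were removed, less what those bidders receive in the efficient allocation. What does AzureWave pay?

Efficient allocation: Meridian→Band A ($755M), TerraLink→Band D ($541M), Solara→Band B ($711M), AzureWave→Band C ($856M); total welfare W = $2863M.
AzureWave receives Band C at value $856M, so the others get W − 856 = $2007M.
Without AzureWave: best allocation of the remaining 3 bidders over all 4 bands is Meridian→Band A ($755M), TerraLink→Band D ($541M), Solara→Band C ($963M), total $2259M.
VCG payment = (others' best without AzureWave) − (others' welfare with AzureWave) = 2259 − 2007 = $252M.

AzureWave pays $252M.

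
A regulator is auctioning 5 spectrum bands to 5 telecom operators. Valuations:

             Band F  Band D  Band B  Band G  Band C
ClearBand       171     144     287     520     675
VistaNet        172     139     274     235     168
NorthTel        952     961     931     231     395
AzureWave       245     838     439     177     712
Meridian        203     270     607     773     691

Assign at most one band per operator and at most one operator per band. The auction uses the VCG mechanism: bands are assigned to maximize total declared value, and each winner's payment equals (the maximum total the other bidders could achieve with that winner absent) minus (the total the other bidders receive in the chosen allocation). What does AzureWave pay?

Efficient allocation: ClearBand→Band C ($675M), VistaNet→Band B ($274M), NorthTel→Band F ($952M), AzureWave→Band D ($838M), Meridian→Band G ($773M); total welfare W = $3512M.
AzureWave receives Band D at value $838M, so the others get W − 838 = $2674M.
Without AzureWave: best allocation of the remaining 4 bidders over all 5 bands is ClearBand→Band C ($675M), VistaNet→Band B ($274M), NorthTel→Band D ($961M), Meridian→Band G ($773M), total $2683M.
VCG payment = (others' best without AzureWave) − (others' welfare with AzureWave) = 2683 − 2674 = $9M.

AzureWave pays $9M.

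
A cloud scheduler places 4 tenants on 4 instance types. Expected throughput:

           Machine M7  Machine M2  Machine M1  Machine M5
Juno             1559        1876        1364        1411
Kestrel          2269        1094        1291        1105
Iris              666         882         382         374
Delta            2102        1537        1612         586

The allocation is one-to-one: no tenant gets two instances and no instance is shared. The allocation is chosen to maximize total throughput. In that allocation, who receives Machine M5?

Optimal: Juno→Machine M5 (1411 ops/s), Kestrel→Machine M7 (2269 ops/s), Iris→Machine M2 (882 ops/s), Delta→Machine M1 (1612 ops/s) — total 1411+2269+882+1612 = 6174 ops/s.
Juno's own top instance is Machine M2 (1876 ops/s), but forcing Juno→Machine M2 and reassigning the rest optimally gives only 6131 ops/s — worse by 43.

Juno receives Machine M5.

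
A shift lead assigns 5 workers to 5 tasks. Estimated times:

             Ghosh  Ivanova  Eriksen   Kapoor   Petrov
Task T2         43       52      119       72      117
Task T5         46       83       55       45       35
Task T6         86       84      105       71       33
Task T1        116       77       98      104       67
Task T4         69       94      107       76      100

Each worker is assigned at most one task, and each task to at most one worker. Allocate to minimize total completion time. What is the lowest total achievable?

Minimum total: 284 min

Optimal: Ghosh→Task T2 (43 min), Ivanova→Task T1 (77 min), Eriksen→Task T5 (55 min), Kapoor→Task T4 (76 min), Petrov→Task T6 (33 min) — total 43+77+55+76+33 = 284 min.
Column-greedy (each task in turn goes to its cheapest remaining worker) gives 333 min, worse by 49.
Next-best assignment: Ghosh→Task T4, Ivanova→Task T2, Eriksen→Task T1, Kapoor→Task T5, Petrov→Task T6 = 297 min.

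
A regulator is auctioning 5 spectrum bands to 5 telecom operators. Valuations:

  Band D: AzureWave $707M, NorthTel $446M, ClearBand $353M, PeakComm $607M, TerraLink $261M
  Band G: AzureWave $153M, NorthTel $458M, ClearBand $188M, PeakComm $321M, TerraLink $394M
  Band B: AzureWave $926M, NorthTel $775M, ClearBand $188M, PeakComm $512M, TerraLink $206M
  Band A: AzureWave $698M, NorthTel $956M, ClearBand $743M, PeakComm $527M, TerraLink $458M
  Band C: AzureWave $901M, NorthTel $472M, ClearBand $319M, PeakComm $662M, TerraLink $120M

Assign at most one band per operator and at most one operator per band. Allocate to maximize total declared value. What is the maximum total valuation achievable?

Optimal: AzureWave→Band C ($901M), NorthTel→Band B ($775M), ClearBand→Band A ($743M), PeakComm→Band D ($607M), TerraLink→Band G ($394M) — total 901+775+743+607+394 = $3420M.
Row-greedy (each operator in turn takes its best remaining band) gives $3291M, worse by 129.
Next-best assignment: AzureWave→Band B, NorthTel→Band A, ClearBand→Band D, PeakComm→Band C, TerraLink→Band G = $3291M.
Checked against all permutations: $3420M is optimal.

Maximum total: $3420M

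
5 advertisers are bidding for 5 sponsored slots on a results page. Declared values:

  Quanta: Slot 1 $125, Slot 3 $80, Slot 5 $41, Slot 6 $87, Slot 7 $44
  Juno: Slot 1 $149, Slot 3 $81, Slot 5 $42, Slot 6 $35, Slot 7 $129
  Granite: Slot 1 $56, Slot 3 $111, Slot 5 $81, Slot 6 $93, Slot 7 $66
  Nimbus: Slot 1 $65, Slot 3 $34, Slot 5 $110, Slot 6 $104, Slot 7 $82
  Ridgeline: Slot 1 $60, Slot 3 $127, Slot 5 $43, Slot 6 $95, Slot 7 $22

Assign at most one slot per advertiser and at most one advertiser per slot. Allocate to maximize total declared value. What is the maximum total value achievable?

Max total: $584

This is the linear assignment problem.
Optimal: Quanta→Slot 1 ($125), Juno→Slot 7 ($129), Granite→Slot 6 ($93), Nimbus→Slot 5 ($110), Ridgeline→Slot 3 ($127) — total 125+129+93+110+127 = $584.
Max-entry greedy (repeatedly take the single best remaining cell) gives $523, worse by 61.
Next-best assignment: Quanta→Slot 1, Juno→Slot 7, Granite→Slot 3, Nimbus→Slot 5, Ridgeline→Slot 6 = $570.
No other one-to-one assignment exceeds $584.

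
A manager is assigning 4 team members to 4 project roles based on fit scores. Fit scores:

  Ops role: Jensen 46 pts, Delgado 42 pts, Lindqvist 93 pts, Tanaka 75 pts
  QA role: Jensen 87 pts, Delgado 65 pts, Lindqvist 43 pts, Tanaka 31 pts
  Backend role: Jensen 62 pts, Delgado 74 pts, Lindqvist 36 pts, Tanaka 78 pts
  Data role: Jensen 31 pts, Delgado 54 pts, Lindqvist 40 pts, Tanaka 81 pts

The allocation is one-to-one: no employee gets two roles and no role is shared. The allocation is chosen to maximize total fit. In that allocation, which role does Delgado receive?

Delgado receives Backend role.

Optimal: Jensen→QA role (87 pts), Delgado→Backend role (74 pts), Lindqvist→Ops role (93 pts), Tanaka→Data role (81 pts) — total 87+74+93+81 = 335 pts.
Column-greedy (each role in turn goes to its best remaining employee) gives 312 pts, worse by 23.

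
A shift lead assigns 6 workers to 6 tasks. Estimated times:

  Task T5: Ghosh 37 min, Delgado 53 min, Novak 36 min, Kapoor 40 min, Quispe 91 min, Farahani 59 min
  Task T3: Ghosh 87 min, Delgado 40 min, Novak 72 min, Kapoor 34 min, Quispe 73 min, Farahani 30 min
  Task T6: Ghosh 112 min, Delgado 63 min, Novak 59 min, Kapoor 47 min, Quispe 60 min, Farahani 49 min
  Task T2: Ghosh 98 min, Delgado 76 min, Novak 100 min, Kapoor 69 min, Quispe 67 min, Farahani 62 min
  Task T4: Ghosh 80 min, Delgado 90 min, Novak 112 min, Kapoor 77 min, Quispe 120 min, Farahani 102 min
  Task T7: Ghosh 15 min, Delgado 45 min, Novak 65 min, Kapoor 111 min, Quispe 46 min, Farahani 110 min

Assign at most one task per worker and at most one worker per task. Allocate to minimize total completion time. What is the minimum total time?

Treat this as an assignment problem: match each worker to one task.
Optimal: Ghosh→Task T7 (15 min), Delgado→Task T3 (40 min), Novak→Task T5 (36 min), Kapoor→Task T4 (77 min), Quispe→Task T2 (67 min), Farahani→Task T6 (49 min) — total 15+40+36+77+67+49 = 284 min.
Column-greedy (each task in turn goes to its cheapest remaining worker) gives 305 min, worse by 21.
Every other assignment is strictly worse.

Min total: 284 min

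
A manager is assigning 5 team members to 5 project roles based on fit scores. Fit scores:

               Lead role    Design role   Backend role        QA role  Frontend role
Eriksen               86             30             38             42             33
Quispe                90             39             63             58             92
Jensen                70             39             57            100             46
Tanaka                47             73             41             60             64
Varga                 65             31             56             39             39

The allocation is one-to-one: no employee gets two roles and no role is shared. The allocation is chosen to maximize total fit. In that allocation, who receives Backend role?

Optimal: Eriksen→Lead role (86 pts), Quispe→Frontend role (92 pts), Jensen→QA role (100 pts), Tanaka→Design role (73 pts), Varga→Backend role (56 pts) — total 86+92+100+73+56 = 407 pts.
Column-greedy (each role in turn goes to its best remaining employee) gives 301 pts, worse by 106.
Next-best assignment: Eriksen→Backend role, Quispe→Frontend role, Jensen→QA role, Tanaka→Design role, Varga→Lead role = 368 pts.
Swapping Jensen↔Quispe (Jensen→Frontend role 46 pts, Quispe→QA role 58 pts) loses 88.
Checked against all permutations: 407 pts is optimal.
Varga's own top role is Lead role (65 pts), but forcing Varga→Lead role and reassigning the rest optimally gives only 368 pts — worse by 39.

Varga receives Backend role.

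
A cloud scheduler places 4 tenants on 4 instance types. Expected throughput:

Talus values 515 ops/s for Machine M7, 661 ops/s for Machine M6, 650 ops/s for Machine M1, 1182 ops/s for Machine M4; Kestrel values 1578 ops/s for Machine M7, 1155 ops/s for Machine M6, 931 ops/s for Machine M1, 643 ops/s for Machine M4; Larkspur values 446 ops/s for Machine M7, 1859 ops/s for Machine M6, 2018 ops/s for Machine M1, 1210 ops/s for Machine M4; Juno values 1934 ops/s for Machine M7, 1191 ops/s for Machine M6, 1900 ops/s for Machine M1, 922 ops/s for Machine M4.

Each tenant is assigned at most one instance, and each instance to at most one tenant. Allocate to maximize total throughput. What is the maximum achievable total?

Maximum total: 6519 ops/s

Optimal: Talus→Machine M4 (1182 ops/s), Kestrel→Machine M7 (1578 ops/s), Larkspur→Machine M6 (1859 ops/s), Juno→Machine M1 (1900 ops/s) — total 1182+1578+1859+1900 = 6519 ops/s.
Max-entry greedy (repeatedly take the single best remaining cell) gives 6289 ops/s, worse by 230.
Next-best assignment: Talus→Machine M4, Kestrel→Machine M6, Larkspur→Machine M1, Juno→Machine M7 = 6289 ops/s.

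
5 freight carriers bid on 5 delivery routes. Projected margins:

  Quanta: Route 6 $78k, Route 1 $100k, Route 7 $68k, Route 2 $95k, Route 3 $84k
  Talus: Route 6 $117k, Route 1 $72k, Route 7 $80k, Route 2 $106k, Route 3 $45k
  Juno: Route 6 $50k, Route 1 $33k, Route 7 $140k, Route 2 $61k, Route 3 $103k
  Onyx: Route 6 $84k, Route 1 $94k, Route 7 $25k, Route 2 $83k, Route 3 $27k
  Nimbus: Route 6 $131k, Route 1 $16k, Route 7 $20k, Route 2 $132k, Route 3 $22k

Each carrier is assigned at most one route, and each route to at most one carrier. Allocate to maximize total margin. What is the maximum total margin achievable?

Maximum total: $567k

Treat this as an assignment problem: match each carrier to one route.
Optimal: Quanta→Route 3 ($84k), Talus→Route 6 ($117k), Juno→Route 7 ($140k), Onyx→Route 1 ($94k), Nimbus→Route 2 ($132k) — total 84+117+140+94+132 = $567k.
Max-entry greedy (repeatedly take the single best remaining cell) gives $516k, worse by 51.
Next-best assignment: Quanta→Route 3, Talus→Route 2, Juno→Route 7, Onyx→Route 1, Nimbus→Route 6 = $555k.
Every other assignment is strictly worse.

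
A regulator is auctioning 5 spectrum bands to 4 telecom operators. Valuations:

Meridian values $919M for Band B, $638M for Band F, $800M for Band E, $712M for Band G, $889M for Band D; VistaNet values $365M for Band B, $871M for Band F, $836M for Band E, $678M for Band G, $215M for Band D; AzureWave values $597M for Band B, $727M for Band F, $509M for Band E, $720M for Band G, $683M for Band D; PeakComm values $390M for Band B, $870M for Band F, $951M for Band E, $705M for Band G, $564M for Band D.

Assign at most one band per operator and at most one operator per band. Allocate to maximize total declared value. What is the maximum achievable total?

Optimal: Meridian→Band B ($919M), VistaNet→Band F ($871M), AzureWave→Band G ($720M), PeakComm→Band E ($951M) — total 919+871+720+951 = $3461M.
Next-best assignment: Meridian→Band D, VistaNet→Band F, AzureWave→Band G, PeakComm→Band E = $3431M.
Every other assignment is strictly worse.

Max total: $3461M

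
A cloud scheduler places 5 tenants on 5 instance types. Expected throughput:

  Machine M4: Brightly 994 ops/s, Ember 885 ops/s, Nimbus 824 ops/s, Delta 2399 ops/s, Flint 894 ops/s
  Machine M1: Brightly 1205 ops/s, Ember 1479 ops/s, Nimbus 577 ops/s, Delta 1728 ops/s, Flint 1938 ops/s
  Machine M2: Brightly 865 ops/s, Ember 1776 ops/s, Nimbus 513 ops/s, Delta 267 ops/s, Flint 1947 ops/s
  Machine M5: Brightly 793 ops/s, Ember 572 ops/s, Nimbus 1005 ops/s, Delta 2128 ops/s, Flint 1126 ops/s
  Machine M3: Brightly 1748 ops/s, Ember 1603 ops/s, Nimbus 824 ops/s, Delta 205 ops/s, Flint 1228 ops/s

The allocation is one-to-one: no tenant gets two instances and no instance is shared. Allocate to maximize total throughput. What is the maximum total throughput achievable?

Max total: 8866 ops/s

This is the linear assignment problem.
Optimal: Brightly→Machine M3 (1748 ops/s), Ember→Machine M2 (1776 ops/s), Nimbus→Machine M5 (1005 ops/s), Delta→Machine M4 (2399 ops/s), Flint→Machine M1 (1938 ops/s) — total 1748+1776+1005+2399+1938 = 8866 ops/s.
Max-entry greedy (repeatedly take the single best remaining cell) gives 8578 ops/s, worse by 288.
Next-best assignment: Brightly→Machine M3, Ember→Machine M1, Nimbus→Machine M5, Delta→Machine M4, Flint→Machine M2 = 8578 ops/s.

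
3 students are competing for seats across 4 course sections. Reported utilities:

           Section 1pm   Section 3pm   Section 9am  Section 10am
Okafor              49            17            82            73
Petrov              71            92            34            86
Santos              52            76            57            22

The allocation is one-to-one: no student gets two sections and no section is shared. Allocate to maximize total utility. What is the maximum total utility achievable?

Maximum total: 244 points

Optimal: Okafor→Section 9am (82 points), Petrov→Section 10am (86 points), Santos→Section 3pm (76 points) — total 82+86+76 = 244 points.
Row-greedy (each student in turn takes its best remaining section) gives 226 points, worse by 18.
Next-best assignment: Okafor→Section 9am, Petrov→Section 1pm, Santos→Section 3pm = 229 points.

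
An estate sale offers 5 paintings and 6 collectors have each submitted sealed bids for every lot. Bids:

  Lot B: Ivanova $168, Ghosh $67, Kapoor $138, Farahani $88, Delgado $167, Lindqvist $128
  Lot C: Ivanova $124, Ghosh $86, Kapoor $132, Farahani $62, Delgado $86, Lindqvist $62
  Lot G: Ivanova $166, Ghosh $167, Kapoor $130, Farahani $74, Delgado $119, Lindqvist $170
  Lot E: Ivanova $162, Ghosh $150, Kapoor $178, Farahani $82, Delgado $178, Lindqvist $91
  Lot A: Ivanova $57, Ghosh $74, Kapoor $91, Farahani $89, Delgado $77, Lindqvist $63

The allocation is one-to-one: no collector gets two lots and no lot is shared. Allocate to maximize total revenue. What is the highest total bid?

This is a one-to-one assignment (maximum-weight bipartite matching).
Optimal: Ivanova→Lot B ($168), Kapoor→Lot C ($132), Lindqvist→Lot G ($170), Delgado→Lot E ($178), Farahani→Lot A ($89) — total 168+132+170+178+89 = $737.
Row-greedy (each collector in turn takes its best remaining lot) gives $688, worse by 49.

Max total: $737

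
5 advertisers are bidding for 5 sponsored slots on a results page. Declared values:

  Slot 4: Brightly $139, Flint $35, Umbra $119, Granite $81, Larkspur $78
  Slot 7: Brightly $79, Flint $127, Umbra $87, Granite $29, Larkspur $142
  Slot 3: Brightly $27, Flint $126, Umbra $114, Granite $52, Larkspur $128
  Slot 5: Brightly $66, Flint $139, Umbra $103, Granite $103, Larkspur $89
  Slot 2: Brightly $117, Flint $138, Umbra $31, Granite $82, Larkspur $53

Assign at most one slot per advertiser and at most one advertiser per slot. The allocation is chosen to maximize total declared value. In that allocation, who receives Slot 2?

Optimal: Brightly→Slot 4 ($139), Flint→Slot 2 ($138), Umbra→Slot 3 ($114), Granite→Slot 5 ($103), Larkspur→Slot 7 ($142) — total 139+138+114+103+142 = $636.
Max-entry greedy (repeatedly take the single best remaining cell) gives $616, worse by 20.
Flint's own top slot is Slot 5 ($139), but forcing Flint→Slot 5 and reassigning the rest optimally gives only $616 — worse by 20.

Flint receives Slot 2.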